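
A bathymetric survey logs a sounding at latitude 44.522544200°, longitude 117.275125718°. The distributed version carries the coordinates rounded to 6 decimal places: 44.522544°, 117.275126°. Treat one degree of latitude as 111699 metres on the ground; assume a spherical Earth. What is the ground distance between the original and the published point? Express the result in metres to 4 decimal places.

Δlat = 44.522544200 − 44.522544 = +0.000000200°; Δlon = 117.275125718 − 117.275126 = -0.000000282°.
N–S: 0.000000200° × 111699 m/° = 0.0223398 m.
East–west at this latitude: -0.000000282° × 111699 × cos 44.5225° ≈ -0.000000282 × 79638.6 = -0.0224581 m.
Hypotenuse of the two orthogonal shifts: √(0.0223398² + 0.0224581²) = 0.031677 m.

0.0317 metres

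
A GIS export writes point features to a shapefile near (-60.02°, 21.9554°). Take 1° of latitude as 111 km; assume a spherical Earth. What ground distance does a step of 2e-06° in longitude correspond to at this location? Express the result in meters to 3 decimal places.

0.111 meters

One degree of longitude here spans 111000 × cos 60.02° = 111000 × 0.4997 ≈ 55466.4 m; 2e-06° of that is 0.110933 m.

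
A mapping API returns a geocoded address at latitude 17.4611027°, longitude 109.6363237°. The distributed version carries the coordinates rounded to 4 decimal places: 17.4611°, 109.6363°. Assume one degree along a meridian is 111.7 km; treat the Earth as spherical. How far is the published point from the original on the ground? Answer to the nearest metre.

3 metres

The latitude changed by +0.0000027° and the longitude by +0.0000237°.
N–S: 0.0000027° × 111700 m/° = 0.30159 m.
E–W at 17.4611°: 0.0000237° × 111700 × cos 17.4611° = 0.0000237 × 111700 × 0.9539 ≈ 2.52531 m.
Distance: √(0.30159² + 2.52531²) ≈ 2.54325 m.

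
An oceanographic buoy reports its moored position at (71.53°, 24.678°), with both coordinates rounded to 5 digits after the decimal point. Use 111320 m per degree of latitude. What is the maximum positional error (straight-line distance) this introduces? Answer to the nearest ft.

Rounding to 5 decimal places leaves each coordinate within ±5e-06° of the true value.
Latitude error → 5e-06 × 111320 = 0.5566 m along the meridian.
Longitude error → 5e-06 × 111320 × cos 71.53° = 5e-06 × 111320 × 0.3168 ≈ 0.176335 m.
The two errors are perpendicular, so the maximum displacement is √(0.5566² + 0.176335²) ≈ 0.583864 m.
Converting: 0.583864 m × 3.2808 ft/m ≈ 1.9156 ft.

2 ft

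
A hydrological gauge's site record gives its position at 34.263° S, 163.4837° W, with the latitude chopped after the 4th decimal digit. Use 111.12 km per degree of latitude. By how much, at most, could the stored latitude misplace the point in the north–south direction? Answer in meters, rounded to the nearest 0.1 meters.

Truncating at 4 decimal places can drop up to a full unit in the last place, so the latitude may be off by as much as 0.0001°.
North–south distance: 0.0001° × 111120 m/° = 11.112 m.

11.1 meters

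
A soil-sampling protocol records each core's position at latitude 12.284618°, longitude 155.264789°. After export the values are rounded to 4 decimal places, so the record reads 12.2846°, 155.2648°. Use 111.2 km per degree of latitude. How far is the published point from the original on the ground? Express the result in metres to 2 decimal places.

Δlat = 12.284618 − 12.2846 = +0.000018°; Δlon = 155.264789 − 155.2648 = -0.000011°.
N–S: 0.000018° × 111200 m/° = 2.0016 m.
E–W at 12.2846°: -0.000011° × 111200 × cos 12.2846° = -0.000011 × 111200 × 0.9771 ≈ -1.19519 m.
Hypotenuse of the two orthogonal shifts: √(2.0016² + 1.19519²) = 2.33128 m.

2.33 metres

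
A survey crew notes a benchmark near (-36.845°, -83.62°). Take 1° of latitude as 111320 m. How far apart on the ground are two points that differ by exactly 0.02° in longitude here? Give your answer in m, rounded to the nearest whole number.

One degree of longitude here spans 111320 × cos 36.845° = 111320 × 0.8003 ≈ 89085 m; 0.02° of that is 1781.7 m.

1782 m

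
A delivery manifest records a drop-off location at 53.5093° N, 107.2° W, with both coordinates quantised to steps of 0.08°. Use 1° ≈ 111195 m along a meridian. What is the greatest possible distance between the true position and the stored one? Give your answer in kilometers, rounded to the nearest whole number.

With a 0.08° grid the true value lies within half a step, ±0.08°/2 = ±0.04°, of the stored one.
Latitude error → 0.04 × 111195 = 4447.8 m along the meridian.
E–W at 53.5093°: 0.04° × 111195 × cos 53.5093° = 0.04 × 111195 × 0.5947 ≈ 2645.07 m.
The two errors are perpendicular, so the maximum displacement is √(4447.8² + 2645.07²) ≈ 5174.88 m.
That is 5174.88 m = 5.1749 km.

5 kilometers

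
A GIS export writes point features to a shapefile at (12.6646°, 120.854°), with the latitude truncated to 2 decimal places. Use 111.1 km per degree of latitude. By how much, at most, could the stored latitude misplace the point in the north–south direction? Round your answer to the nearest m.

Truncating at 2 decimal places can drop up to a full unit in the last place, so the latitude may be off by as much as 0.01°.
North–south distance: 0.01° × 111100 m/° = 1111 m.

1111 m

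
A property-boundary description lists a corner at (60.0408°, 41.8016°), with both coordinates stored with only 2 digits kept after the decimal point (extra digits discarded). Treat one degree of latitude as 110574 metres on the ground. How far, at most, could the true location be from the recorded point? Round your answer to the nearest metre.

1236 metres

Truncating at 2 decimal places can drop up to a full unit in the last place, so each coordinate may be off by as much as 0.01°.
Latitude error → 0.01 × 110574 = 1105.74 m along the meridian.
E–W at 60.0408°: 0.01° × 110574 × cos 60.0408° = 0.01 × 110574 × 0.4994 ≈ 552.188 m.
The two errors are perpendicular, so the maximum displacement is √(1105.74² + 552.188²) ≈ 1235.95 m.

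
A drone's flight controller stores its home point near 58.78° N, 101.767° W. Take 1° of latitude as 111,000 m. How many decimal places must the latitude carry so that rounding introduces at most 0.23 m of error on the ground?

6

One degree of latitude covers 111000 m.
N decimal places → at most half a unit in the last place, 0.5 × 10⁻ᴺ° = 111000/2 × 10⁻ᴺ m.
Setting 55500 × 10⁻ᴺ ≤ 0.23 gives 10ᴺ ≥ 2.413e+05, i.e. N ≥ 5.38.
N = 5 would give 0.555 m (too coarse); N = 6 gives 0.0555 m ≤ 0.23 m.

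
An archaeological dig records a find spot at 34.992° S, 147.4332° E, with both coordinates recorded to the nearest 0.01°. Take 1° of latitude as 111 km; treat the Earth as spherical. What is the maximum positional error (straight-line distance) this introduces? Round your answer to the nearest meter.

717 meters

Rounding to 2 decimal places leaves each coordinate within ±0.005° of the true value.
N–S: 0.005° × 111000 m/° = 555 m.
E–W at 34.992°: 0.005° × 111000 × cos 34.992° = 0.005 × 111000 × 0.8192 ≈ 454.674 m.
Combining orthogonally: (555² + 454.674²)^½ ≈ 717.463 m.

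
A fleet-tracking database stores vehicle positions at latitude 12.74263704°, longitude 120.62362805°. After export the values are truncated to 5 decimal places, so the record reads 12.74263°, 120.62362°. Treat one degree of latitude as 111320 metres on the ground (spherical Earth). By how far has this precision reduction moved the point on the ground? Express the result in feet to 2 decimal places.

Δlat = 12.74263704 − 12.74263 = +0.00000704°; Δlon = 120.62362805 − 120.62362 = +0.00000805°.
N–S: 0.00000704° × 111320 m/° = 0.783693 m.
E–W at 12.7426°: 0.00000805° × 111320 × cos 12.7426° = 0.00000805 × 111320 × 0.9754 ≈ 0.874055 m.
Hypotenuse of the two orthogonal shifts: √(0.783693² + 0.874055²) = 1.17394 m.
In feet: 1.17394 m ÷ 0.3048 ≈ 3.8515 ft.

3.85 feet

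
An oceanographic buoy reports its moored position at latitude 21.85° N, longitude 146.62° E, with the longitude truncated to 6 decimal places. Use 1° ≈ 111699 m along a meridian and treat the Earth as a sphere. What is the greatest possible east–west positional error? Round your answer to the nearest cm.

10 cm

Truncating at 6 decimal places can drop up to a full unit in the last place, so the longitude may be off by as much as 1e-06°.
At latitude 21.85° a degree of longitude spans 111699 m × cos 21.85° = 111699 × 0.9282 ≈ 103675 m.
East–west error: 1e-06° × 103675 m/° ≈ 0.103675 m.
That is 0.103675 m = 10.367 cm.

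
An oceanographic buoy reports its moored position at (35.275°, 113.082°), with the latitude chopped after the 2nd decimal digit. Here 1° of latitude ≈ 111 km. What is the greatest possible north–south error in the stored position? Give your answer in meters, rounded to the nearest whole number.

Truncating at 2 decimal places can drop up to a full unit in the last place, so the latitude may be off by as much as 0.01°.
Along the meridian that is 0.01° × 111000 m/° = 1110 m.

1110 meters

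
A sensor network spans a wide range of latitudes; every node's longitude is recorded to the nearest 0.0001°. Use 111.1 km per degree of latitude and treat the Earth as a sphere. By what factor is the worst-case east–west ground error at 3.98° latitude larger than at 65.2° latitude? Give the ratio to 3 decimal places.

Rounding to 4 decimal places leaves the longitude within ±5e-05° of the true value.
Error at 3.98° = 5e-05° × 111100 × cos 3.98° ≈ 5.555 × 0.9976 = 5.5416 m.
At 65.2°: 5e-05° × 111100 × cos 65.2° = 5e-05 × 111100 × 0.4195 ≈ 2.3301 m.
Ratio: 5.5416 / 2.3301 = cos 3.98° / cos 65.2° ≈ 2.3783.

2.378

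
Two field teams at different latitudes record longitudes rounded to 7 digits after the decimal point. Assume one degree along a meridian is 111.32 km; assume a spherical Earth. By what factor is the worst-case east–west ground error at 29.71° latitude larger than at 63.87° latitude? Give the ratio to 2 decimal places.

1.97

Rounding to 7 decimal places leaves the longitude within ±5e-08° of the true value.
At 29.71°: 5e-08° × 111320 × cos 29.71° = 5e-08 × 111320 × 0.8685 ≈ 0.0048343 m.
Error at 63.87° = 5e-08° × 111320 × cos 63.87° ≈ 0.005566 × 0.4404 = 0.0024513 m.
The ratio reduces to cos 29.71° / cos 63.87° = 0.8685/0.4404 ≈ 1.9721.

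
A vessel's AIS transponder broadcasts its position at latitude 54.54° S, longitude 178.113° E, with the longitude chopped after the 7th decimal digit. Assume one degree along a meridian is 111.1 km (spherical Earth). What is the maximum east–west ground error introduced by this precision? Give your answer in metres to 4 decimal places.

Truncating at 7 decimal places can drop up to a full unit in the last place, so the longitude may be off by as much as 1e-07°.
One degree of longitude at 54.54° is 111100 × cos 54.54° ≈ 111100 × 0.5801 = 64452.9 m.
So at most 1e-07° × 64452.9 ≈ 0.00644529 m east–west.

0.0064 metres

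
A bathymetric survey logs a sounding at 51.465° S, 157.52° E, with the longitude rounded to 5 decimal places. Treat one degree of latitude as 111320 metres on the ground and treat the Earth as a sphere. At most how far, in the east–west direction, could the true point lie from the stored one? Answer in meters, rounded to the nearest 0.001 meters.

Rounding to 5 decimal places leaves the longitude within ±5e-06° of the true value.
At latitude 51.465° a degree of longitude spans 111320 m × cos 51.465° = 111320 × 0.6230 ≈ 69351.5 m.
Maximum E–W displacement: 5e-06 × 69351.5 = 0.346758 m.

0.347 meters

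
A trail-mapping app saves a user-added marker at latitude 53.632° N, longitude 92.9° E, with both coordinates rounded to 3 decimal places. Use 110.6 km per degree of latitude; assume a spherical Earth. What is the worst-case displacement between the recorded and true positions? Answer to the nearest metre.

64 metres

Rounding to 3 decimal places leaves each coordinate within ±0.0005° of the true value.
Latitude error → 0.0005 × 110600 = 55.3 m along the meridian.
Longitude error → 0.0005 × 110600 × cos 53.632° = 0.0005 × 110600 × 0.5930 ≈ 32.7912 m.
Worst case both components are at the extreme and orthogonal: √(55.3² + 32.7912²) ≈ 64.2912 m.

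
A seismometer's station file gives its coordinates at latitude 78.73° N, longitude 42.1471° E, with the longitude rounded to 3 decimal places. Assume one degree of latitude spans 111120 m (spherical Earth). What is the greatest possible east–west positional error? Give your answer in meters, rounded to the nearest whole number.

11 meters

Rounding to 3 decimal places leaves the longitude within ±0.0005° of the true value.
Parallels shrink by cos φ, so at 78.73° a degree of longitude is 111120 × 0.1954 ≈ 21716.5 m.
Maximum E–W displacement: 0.0005 × 21716.5 = 10.8582 m.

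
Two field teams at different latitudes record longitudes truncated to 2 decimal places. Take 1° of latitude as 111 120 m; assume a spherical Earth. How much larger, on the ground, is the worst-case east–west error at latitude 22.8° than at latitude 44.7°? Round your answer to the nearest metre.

235 metres

Truncating at 2 decimal places can drop up to a full unit in the last place, so the longitude may be off by as much as 0.01°.
Error at 22.8° = 0.01° × 111120 × cos 22.8° ≈ 1111.2 × 0.9219 = 1024.4 m.
Error at 44.7° = 0.01° × 111120 × cos 44.7° ≈ 1111.2 × 0.7108 = 789.84 m.
So the lower-latitude error exceeds the higher by 1024.4 − 789.84 = 234.53 m.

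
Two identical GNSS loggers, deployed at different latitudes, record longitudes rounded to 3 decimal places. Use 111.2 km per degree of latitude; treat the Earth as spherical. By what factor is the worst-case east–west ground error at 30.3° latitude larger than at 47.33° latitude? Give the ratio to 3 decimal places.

Rounding to 3 decimal places leaves the longitude within ±0.0005° of the true value.
At 30.3°: 0.0005° × 111200 × cos 30.3° = 0.0005 × 111200 × 0.8634 ≈ 48.005 m.
At 47.33°: 0.0005° × 111200 × cos 47.33° = 0.0005 × 111200 × 0.6778 ≈ 37.684 m.
Ratio: 48.005 / 37.684 = cos 30.3° / cos 47.33° ≈ 1.2739.

1.274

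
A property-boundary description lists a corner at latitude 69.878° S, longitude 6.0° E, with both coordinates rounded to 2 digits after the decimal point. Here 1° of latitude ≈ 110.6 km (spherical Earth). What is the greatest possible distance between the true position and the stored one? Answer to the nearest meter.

Rounding to 2 decimal places leaves each coordinate within ±0.005° of the true value.
N–S: 0.005° × 110600 m/° = 553 m.
E–W at 69.878°: 0.005° × 110600 × cos 69.878° = 0.005 × 110600 × 0.3440 ≈ 190.243 m.
The two errors are perpendicular, so the maximum displacement is √(553² + 190.243²) ≈ 584.809 m.

585 meters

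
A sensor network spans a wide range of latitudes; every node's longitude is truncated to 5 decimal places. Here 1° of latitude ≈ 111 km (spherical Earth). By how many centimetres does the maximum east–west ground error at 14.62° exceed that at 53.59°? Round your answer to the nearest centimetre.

42 centimetres

Truncating at 5 decimal places can drop up to a full unit in the last place, so the longitude may be off by as much as 1e-05°.
At 14.62°: 1e-05° × 111000 × cos 14.62° = 1e-05 × 111000 × 0.9676 ≈ 1.0741 m.
At 53.59°: 1e-05° × 111000 × cos 53.59° = 1e-05 × 111000 × 0.5936 ≈ 0.65885 m.
Difference: 1.0741 − 0.65885 = 0.41521 m.
That is 0.415209 m = 41.521 cm.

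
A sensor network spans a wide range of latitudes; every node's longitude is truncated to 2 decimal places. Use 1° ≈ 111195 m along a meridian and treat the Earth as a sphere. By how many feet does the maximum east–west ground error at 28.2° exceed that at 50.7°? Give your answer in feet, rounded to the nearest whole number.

904 feet

Truncating at 2 decimal places can drop up to a full unit in the last place, so the longitude may be off by as much as 0.01°.
At 28.2°: 0.01° × 111195 × cos 28.2° = 0.01 × 111195 × 0.8813 ≈ 979.97 m.
Error at 50.7° = 0.01° × 111195 × cos 50.7° ≈ 1112 × 0.6334 = 704.29 m.
So the lower-latitude error exceeds the higher by 979.97 − 704.29 = 275.68 m.
In feet: 275.678 m ÷ 0.3048 ≈ 904.45 ft.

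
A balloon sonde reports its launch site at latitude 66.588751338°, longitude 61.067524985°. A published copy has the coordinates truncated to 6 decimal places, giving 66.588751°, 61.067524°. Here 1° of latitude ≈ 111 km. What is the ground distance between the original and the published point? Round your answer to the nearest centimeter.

6 centimeters

The latitude changed by +0.000000338° and the longitude by +0.000000985°.
North–south shift: 0.000000338 × 111000 = 0.037518 m.
East–west at this latitude: 0.000000985° × 111000 × cos 66.5888° ≈ 0.000000985 × 44103.4 = 0.0434419 m.
Combined displacement = (0.037518² + 0.0434419²)^½ ≈ 0.0574003 m.
That is 0.0574003 m = 5.74 cm.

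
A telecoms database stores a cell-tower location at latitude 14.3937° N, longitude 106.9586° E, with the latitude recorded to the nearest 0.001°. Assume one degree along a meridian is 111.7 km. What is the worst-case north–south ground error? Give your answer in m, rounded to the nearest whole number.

56 m

Rounding to 3 decimal places leaves the latitude within ±0.0005° of the true value.
Along the meridian that is 0.0005° × 111700 m/° = 55.85 m.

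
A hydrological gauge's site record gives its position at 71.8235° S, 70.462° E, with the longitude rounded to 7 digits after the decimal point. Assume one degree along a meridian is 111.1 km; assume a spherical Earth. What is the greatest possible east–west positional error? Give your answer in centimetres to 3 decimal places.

0.173 centimetres

Rounding to 7 decimal places leaves the longitude within ±5e-08° of the true value.
Parallels shrink by cos φ, so at 71.8235° a degree of longitude is 111100 × 0.3119 ≈ 34657.1 m.
East–west error: 5e-08° × 34657.1 m/° ≈ 0.00173286 m.
That is 0.00173286 m = 0.17329 cm.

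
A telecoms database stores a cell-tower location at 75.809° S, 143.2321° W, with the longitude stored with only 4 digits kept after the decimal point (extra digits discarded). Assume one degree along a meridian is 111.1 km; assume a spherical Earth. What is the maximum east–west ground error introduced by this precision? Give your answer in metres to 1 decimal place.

2.7 metres

Truncating at 4 decimal places can drop up to a full unit in the last place, so the longitude may be off by as much as 0.0001°.
Parallels shrink by cos φ, so at 75.809° a degree of longitude is 111100 × 0.2452 ≈ 27236.7 m.
So at most 0.0001° × 27236.7 ≈ 2.72367 m east–west.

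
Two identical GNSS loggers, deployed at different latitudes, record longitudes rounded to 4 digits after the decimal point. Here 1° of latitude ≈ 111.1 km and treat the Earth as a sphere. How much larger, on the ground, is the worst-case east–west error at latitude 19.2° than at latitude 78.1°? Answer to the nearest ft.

Rounding to 4 decimal places leaves the longitude within ±5e-05° of the true value.
Error at 19.2° = 5e-05° × 111100 × cos 19.2° ≈ 5.555 × 0.9444 = 5.246 m.
At 78.1°: 5e-05° × 111100 × cos 78.1° = 5e-05 × 111100 × 0.2062 ≈ 1.1455 m.
So the lower-latitude error exceeds the higher by 5.246 − 1.1455 = 4.1005 m.
Converting: 4.10055 m × 3.2808 ft/m ≈ 13.453 ft.

13 ft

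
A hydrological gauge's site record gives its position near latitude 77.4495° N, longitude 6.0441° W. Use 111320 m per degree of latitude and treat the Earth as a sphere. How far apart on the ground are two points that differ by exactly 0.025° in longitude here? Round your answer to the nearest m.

605 m

One degree of longitude here spans 111320 × cos 77.4495° = 111320 × 0.2173 ≈ 24189.8 m; 0.025° of that is 604.746 m.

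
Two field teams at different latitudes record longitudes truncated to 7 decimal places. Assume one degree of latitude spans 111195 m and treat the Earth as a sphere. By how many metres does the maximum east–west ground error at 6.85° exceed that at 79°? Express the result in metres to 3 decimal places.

Truncating at 7 decimal places can drop up to a full unit in the last place, so the longitude may be off by as much as 1e-07°.
At 6.85°: 1e-07° × 111195 × cos 6.85° = 1e-07 × 111195 × 0.9929 ≈ 0.01104 m.
At 79°: 1e-07° × 111195 × cos 79° = 1e-07 × 111195 × 0.1908 ≈ 0.0021217 m.
Difference: 0.01104 − 0.0021217 = 0.0089184 m.

0.009 metres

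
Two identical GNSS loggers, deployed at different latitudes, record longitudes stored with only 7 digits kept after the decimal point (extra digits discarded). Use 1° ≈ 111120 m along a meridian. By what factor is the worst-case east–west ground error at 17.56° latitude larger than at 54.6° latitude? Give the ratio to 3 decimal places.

Truncating at 7 decimal places can drop up to a full unit in the last place, so the longitude may be off by as much as 1e-07°.
Error at 17.56° = 1e-07° × 111120 × cos 17.56° ≈ 0.011112 × 0.9534 = 0.010594 m.
At 54.6°: 1e-07° × 111120 × cos 54.6° = 1e-07 × 111120 × 0.5793 ≈ 0.006437 m.
The ratio reduces to cos 17.56° / cos 54.6° = 0.9534/0.5793 ≈ 1.6458.

1.646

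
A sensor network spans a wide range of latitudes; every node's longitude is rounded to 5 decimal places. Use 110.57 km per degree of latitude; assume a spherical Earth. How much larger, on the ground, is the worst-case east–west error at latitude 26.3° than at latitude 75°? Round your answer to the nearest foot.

1 feet

Rounding to 5 decimal places leaves the longitude within ±5e-06° of the true value.
At 26.3°: 5e-06° × 110570 × cos 26.3° = 5e-06 × 110570 × 0.8965 ≈ 0.49562 m.
At 75°: 5e-06° × 110570 × cos 75° = 5e-06 × 110570 × 0.2588 ≈ 0.14309 m.
So the lower-latitude error exceeds the higher by 0.49562 − 0.14309 = 0.35253 m.
In feet: 0.352534 m ÷ 0.3048 ≈ 1.1566 ft.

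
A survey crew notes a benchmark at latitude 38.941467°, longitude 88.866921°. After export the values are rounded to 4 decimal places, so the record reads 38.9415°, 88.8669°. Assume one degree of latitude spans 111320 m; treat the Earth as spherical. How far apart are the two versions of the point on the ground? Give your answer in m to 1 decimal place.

The latitude changed by -0.000033° and the longitude by +0.000021°.
N–S: -0.000033° × 111320 m/° = -3.67356 m.
East–west at this latitude: 0.000021° × 111320 × cos 38.9415° ≈ 0.000021 × 86583.4 = 1.81825 m.
Combined displacement = (3.67356² + 1.81825²)^½ ≈ 4.09891 m.

4.1 m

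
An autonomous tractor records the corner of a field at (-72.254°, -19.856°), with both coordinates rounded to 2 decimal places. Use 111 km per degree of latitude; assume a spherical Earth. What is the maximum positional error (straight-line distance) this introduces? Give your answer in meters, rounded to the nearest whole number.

580 meters

Rounding to 2 decimal places leaves each coordinate within ±0.005° of the true value.
North–south component: 0.005° × 111000 = 555 m.
E–W at 72.254°: 0.005° × 111000 × cos 72.254° = 0.005 × 111000 × 0.3048 ≈ 169.163 m.
Worst case both components are at the extreme and orthogonal: √(555² + 169.163²) ≈ 580.208 m.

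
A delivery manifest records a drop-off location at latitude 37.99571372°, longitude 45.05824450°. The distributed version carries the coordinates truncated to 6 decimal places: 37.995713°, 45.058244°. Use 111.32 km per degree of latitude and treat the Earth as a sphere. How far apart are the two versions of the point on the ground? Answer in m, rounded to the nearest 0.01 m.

Δlat = 37.99571372 − 37.995713 = +0.00000072°; Δlon = 45.05824450 − 45.058244 = +0.00000050°.
North–south shift: 0.00000072 × 111320 = 0.0801504 m.
E–W at 37.9957°: 0.00000050° × 111320 × cos 37.9957° = 0.00000050 × 111320 × 0.7881 ≈ 0.0438632 m.
Distance: √(0.0801504² + 0.0438632²) ≈ 0.0913678 m.

0.09 m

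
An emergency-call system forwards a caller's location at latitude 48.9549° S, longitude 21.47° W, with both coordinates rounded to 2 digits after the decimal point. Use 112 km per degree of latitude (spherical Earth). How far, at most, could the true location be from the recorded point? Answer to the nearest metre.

Rounding to 2 decimal places leaves each coordinate within ±0.005° of the true value.
Latitude error → 0.005 × 112000 = 560 m along the meridian.
Longitude error → 0.005 × 112000 × cos 48.9549° = 0.005 × 112000 × 0.6567 ≈ 367.726 m.
The two errors are perpendicular, so the maximum displacement is √(560² + 367.726²) ≈ 669.942 m.

670 metres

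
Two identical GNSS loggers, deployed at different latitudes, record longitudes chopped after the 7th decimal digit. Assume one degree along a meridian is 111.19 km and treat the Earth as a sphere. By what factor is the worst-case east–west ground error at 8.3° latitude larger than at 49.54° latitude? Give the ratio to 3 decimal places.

1.525

Truncating at 7 decimal places can drop up to a full unit in the last place, so the longitude may be off by as much as 1e-07°.
Error at 8.3° = 1e-07° × 111190 × cos 8.3° ≈ 0.011119 × 0.9895 = 0.011003 m.
Error at 49.54° = 1e-07° × 111190 × cos 49.54° ≈ 0.011119 × 0.6489 = 0.0072153 m.
The ratio reduces to cos 8.3° / cos 49.54° = 0.9895/0.6489 ≈ 1.5249.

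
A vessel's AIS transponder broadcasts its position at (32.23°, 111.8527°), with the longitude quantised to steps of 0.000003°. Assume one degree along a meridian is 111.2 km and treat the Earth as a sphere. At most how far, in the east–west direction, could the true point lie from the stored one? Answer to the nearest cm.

14 cm

With a 0.000003° grid the true value lies within half a step, ±0.000003°/2 = ±1.5e-06°, of the stored one.
Parallels shrink by cos φ, so at 32.23° a degree of longitude is 111200 × 0.8459 ≈ 94065.6 m.
So at most 1.5e-06° × 94065.6 ≈ 0.141098 m east–west.
That is 0.141098 m = 14.11 cm.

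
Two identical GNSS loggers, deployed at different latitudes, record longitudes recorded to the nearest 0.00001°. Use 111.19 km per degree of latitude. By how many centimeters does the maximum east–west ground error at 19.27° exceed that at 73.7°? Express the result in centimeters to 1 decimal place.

Rounding to 5 decimal places leaves the longitude within ±5e-06° of the true value.
At 19.27°: 5e-06° × 111190 × cos 19.27° = 5e-06 × 111190 × 0.9440 ≈ 0.5248 m.
Error at 73.7° = 5e-06° × 111190 × cos 73.7° ≈ 0.55595 × 0.2807 = 0.15604 m.
So the lower-latitude error exceeds the higher by 0.5248 − 0.15604 = 0.36877 m.
That is 0.368766 m = 36.877 cm.

36.9 centimeters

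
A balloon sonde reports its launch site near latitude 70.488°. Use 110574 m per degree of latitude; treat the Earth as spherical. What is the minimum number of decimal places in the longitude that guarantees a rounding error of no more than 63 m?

3

At 70.488° one degree of longitude covers 110574 × cos 70.488° ≈ 110574 × 0.3340 ≈ 36932.2 m.
N decimal places → at most half a unit in the last place, 0.5 × 10⁻ᴺ° = 36932.2/2 × 10⁻ᴺ m.
Setting 18466.1 × 10⁻ᴺ ≤ 63 gives 10ᴺ ≥ 293.1, i.e. N ≥ 2.47.
So 3 decimal places suffice (18.5 m); 2 would allow up to 185 m.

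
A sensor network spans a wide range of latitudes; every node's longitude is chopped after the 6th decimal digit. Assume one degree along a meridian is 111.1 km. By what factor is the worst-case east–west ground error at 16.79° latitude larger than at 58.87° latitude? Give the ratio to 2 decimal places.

Truncating at 6 decimal places can drop up to a full unit in the last place, so the longitude may be off by as much as 1e-06°.
At 16.79°: 1e-06° × 111100 × cos 16.79° = 1e-06 × 111100 × 0.9574 ≈ 0.10636 m.
Error at 58.87° = 1e-06° × 111100 × cos 58.87° ≈ 0.1111 × 0.5170 = 0.057437 m.
Ratio: 0.10636 / 0.057437 = cos 16.79° / cos 58.87° ≈ 1.8518.

1.85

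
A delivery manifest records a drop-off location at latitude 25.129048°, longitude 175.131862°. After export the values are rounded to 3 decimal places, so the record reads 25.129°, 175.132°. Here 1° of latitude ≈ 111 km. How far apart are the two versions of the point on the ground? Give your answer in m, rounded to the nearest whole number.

Δlat = 25.129048 − 25.129 = +0.000048°; Δlon = 175.131862 − 175.132 = -0.000138°.
N–S: 0.000048° × 111000 m/° = 5.328 m.
East–west at this latitude: -0.000138° × 111000 × cos 25.129° ≈ -0.000138 × 100494 = -13.8682 m.
Distance: √(5.328² + 13.8682²) ≈ 14.8565 m.

15 m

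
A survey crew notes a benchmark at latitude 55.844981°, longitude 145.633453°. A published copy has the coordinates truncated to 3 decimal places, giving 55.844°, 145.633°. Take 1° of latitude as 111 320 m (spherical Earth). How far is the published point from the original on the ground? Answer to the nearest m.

113 m

Δlat = 55.844981 − 55.844 = +0.000981°; Δlon = 145.633453 − 145.633 = +0.000453°.
N–S: 0.000981° × 111320 m/° = 109.205 m.
E–W at 55.844°: 0.000453° × 111320 × cos 55.844° = 0.000453 × 111320 × 0.5614 ≈ 28.3127 m.
Hypotenuse of the two orthogonal shifts: √(109.205² + 28.3127²) = 112.815 m.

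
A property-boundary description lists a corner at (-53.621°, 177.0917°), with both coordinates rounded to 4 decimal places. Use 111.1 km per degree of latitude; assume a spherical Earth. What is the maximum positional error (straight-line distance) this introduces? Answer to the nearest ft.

Rounding to 4 decimal places leaves each coordinate within ±5e-05° of the true value.
Latitude error → 5e-05 × 111100 = 5.555 m along the meridian.
Longitude error → 5e-05 × 111100 × cos 53.621° = 5e-05 × 111100 × 0.5931 ≈ 3.2948 m.
Combining orthogonally: (5.555² + 3.2948²)^½ ≈ 6.45862 m.
In feet: 6.45862 m ÷ 0.3048 ≈ 21.19 ft.

21 ft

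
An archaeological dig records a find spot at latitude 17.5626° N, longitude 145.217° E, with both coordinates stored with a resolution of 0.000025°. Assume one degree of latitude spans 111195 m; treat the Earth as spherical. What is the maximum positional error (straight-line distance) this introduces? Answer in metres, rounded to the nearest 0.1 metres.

1.9 metres

With a 0.000025° grid the true value lies within half a step, ±0.000025°/2 = ±1.25e-05°, of the stored one.
Latitude error → 1.25e-05 × 111195 = 1.38994 m along the meridian.
Longitude error → 1.25e-05 × 111195 × cos 17.5626° = 1.25e-05 × 111195 × 0.9534 ≈ 1.32515 m.
The two errors are perpendicular, so the maximum displacement is √(1.38994² + 1.32515²) ≈ 1.9204 m.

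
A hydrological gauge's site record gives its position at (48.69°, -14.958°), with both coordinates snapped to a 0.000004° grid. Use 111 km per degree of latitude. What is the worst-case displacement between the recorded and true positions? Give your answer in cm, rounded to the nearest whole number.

27 cm

With a 0.000004° grid the true value lies within half a step, ±0.000004°/2 = ±2e-06°, of the stored one.
Latitude error → 2e-06 × 111000 = 0.222 m along the meridian.
East–west component at 48.69°: 2e-06° × 111000 × cos 48.69° ≈ 2e-06 × 73274.7 ≈ 0.146549 m.
Worst case both components are at the extreme and orthogonal: √(0.222² + 0.146549²) ≈ 0.266009 m.
That is 0.266009 m = 26.601 cm.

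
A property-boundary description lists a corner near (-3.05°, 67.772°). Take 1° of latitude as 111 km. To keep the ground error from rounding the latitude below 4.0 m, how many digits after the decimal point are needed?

One degree of latitude covers 111000 m.
Rounding to N decimal places gives at most 0.5 × 10⁻ᴺ degrees of error, i.e. 0.5 × 10⁻ᴺ × 111000 m.
Need 0.5 × 111000 × 10⁻ᴺ ≤ 4.0 → 10⁻ᴺ ≤ 7.207e-05, so N ≥ 4.14.
N = 4 would give 5.55 m (too coarse); N = 5 gives 0.555 m ≤ 4.0 m.

5 decimal places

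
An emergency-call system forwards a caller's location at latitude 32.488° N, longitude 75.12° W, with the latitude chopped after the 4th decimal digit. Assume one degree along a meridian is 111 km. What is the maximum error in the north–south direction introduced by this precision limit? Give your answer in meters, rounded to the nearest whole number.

Truncating at 4 decimal places can drop up to a full unit in the last place, so the latitude may be off by as much as 0.0001°.
Along the meridian that is 0.0001° × 111000 m/° = 11.1 m.

11 meters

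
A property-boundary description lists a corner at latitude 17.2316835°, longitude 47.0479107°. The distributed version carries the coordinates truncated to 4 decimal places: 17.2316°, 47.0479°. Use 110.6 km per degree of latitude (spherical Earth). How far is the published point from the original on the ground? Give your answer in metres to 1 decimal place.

The latitude changed by +0.0000835° and the longitude by +0.0000107°.
N–S: 0.0000835° × 110600 m/° = 9.2351 m.
E–W at 17.2316°: 0.0000107° × 110600 × cos 17.2316° = 0.0000107 × 110600 × 0.9551 ≈ 1.1303 m.
Distance: √(9.2351² + 1.1303²) ≈ 9.30401 m.

9.3 metres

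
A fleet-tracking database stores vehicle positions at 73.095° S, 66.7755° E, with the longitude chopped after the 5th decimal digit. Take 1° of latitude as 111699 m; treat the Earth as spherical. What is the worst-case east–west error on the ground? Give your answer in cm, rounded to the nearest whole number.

32 cm

Truncating at 5 decimal places can drop up to a full unit in the last place, so the longitude may be off by as much as 1e-05°.
One degree of longitude at 73.095° is 111699 × cos 73.095° ≈ 111699 × 0.2908 = 32480.5 m.
Maximum E–W displacement: 1e-05 × 32480.5 = 0.324805 m.
That is 0.324805 m = 32.48 cm.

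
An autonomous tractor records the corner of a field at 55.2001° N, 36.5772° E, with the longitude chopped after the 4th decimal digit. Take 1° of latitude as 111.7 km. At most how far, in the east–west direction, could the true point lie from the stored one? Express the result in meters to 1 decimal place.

Truncating at 4 decimal places can drop up to a full unit in the last place, so the longitude may be off by as much as 0.0001°.
At latitude 55.2001° a degree of longitude spans 111700 m × cos 55.2001° = 111700 × 0.5707 ≈ 63748.5 m.
Maximum E–W displacement: 0.0001 × 63748.5 = 6.37485 m.

6.4 meters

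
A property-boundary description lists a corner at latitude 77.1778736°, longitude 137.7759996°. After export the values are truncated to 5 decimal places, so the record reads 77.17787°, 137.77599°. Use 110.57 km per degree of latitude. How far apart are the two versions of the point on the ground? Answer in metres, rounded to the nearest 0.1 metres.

Δlat = 77.1778736 − 77.17787 = +0.0000036°; Δlon = 137.7759996 − 137.77599 = +0.0000096°.
N–S: 0.0000036° × 110570 m/° = 0.398052 m.
E–W at 77.1779°: 0.0000096° × 110570 × cos 77.1779° = 0.0000096 × 110570 × 0.2219 ≈ 0.235567 m.
Combined displacement = (0.398052² + 0.235567²)^½ ≈ 0.462534 m.

0.5 metres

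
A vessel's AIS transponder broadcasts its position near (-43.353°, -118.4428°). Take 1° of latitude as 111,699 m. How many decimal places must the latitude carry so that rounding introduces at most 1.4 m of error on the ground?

One degree of latitude covers 111699 m.
With N decimal places the half-ulp bound is 0.5·10⁻ᴺ°, or 0.5·10⁻ᴺ × 111699 m on the ground.
Setting 55849.5 × 10⁻ᴺ ≤ 1.4 gives 10ᴺ ≥ 3.989e+04, i.e. N ≥ 4.60.
N = 4 would give 5.58 m (too coarse); N = 5 gives 0.558 m ≤ 1.4 m.

5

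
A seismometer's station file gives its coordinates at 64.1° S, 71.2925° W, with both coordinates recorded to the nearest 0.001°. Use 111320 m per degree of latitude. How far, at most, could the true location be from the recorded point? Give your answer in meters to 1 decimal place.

Rounding to 3 decimal places leaves each coordinate within ±0.0005° of the true value.
N–S: 0.0005° × 111320 m/° = 55.66 m.
East–west component at 64.1°: 0.0005° × 111320 × cos 64.1° ≈ 0.0005 × 48624.8 ≈ 24.3124 m.
The two errors are perpendicular, so the maximum displacement is √(55.66² + 24.3124²) ≈ 60.7382 m.

60.7 meters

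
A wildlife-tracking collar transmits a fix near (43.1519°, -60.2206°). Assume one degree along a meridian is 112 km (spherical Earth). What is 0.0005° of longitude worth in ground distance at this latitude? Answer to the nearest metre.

One degree of longitude here spans 112000 × cos 43.1519° = 112000 × 0.7295 ≈ 81708.8 m; 0.0005° of that is 40.8544 m.

41 metres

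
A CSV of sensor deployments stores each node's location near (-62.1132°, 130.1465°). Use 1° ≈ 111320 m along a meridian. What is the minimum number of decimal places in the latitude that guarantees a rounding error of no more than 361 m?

One degree of latitude covers 111320 m.
With N decimal places the half-ulp bound is 0.5·10⁻ᴺ°, or 0.5·10⁻ᴺ × 111320 m on the ground.
Setting 55660 × 10⁻ᴺ ≤ 361 gives 10ᴺ ≥ 154.2, i.e. N ≥ 2.19.
N = 2 would give 557 m (too coarse); N = 3 gives 55.7 m ≤ 361 m.

3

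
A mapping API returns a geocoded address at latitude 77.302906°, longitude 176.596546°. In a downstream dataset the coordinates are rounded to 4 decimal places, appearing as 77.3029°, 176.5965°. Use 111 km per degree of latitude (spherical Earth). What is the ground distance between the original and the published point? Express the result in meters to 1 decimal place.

1.3 meters

The latitude changed by +0.000006° and the longitude by +0.000046°.
North–south shift: 0.000006 × 111000 = 0.666 m.
East–west at this latitude: 0.000046° × 111000 × cos 77.3029° ≈ 0.000046 × 24397.4 = 1.12228 m.
Distance: √(0.666² + 1.12228²) ≈ 1.30502 m.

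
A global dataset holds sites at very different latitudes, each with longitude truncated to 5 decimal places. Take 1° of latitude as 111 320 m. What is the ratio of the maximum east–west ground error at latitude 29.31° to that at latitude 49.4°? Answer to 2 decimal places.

1.34

Truncating at 5 decimal places can drop up to a full unit in the last place, so the longitude may be off by as much as 1e-05°.
Error at 29.31° = 1e-05° × 111320 × cos 29.31° ≈ 1.1132 × 0.8720 = 0.97069 m.
At 49.4°: 1e-05° × 111320 × cos 49.4° = 1e-05 × 111320 × 0.6508 ≈ 0.72444 m.
The ratio reduces to cos 29.31° / cos 49.4° = 0.8720/0.6508 ≈ 1.3399.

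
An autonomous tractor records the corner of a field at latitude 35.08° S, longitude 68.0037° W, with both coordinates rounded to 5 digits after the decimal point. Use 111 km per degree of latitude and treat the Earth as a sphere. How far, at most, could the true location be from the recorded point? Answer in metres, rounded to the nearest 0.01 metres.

Rounding to 5 decimal places leaves each coordinate within ±5e-06° of the true value.
North–south component: 5e-06° × 111000 = 0.555 m.
Longitude error → 5e-06 × 111000 × cos 35.08° = 5e-06 × 111000 × 0.8184 ≈ 0.454184 m.
Worst case both components are at the extreme and orthogonal: √(0.555² + 0.454184²) ≈ 0.717153 m.

0.72 metres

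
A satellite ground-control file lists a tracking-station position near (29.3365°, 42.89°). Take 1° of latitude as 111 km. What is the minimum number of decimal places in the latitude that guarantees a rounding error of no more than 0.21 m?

One degree of latitude covers 111000 m.
With N decimal places the half-ulp bound is 0.5·10⁻ᴺ°, or 0.5·10⁻ᴺ × 111000 m on the ground.
Need 0.5 × 111000 × 10⁻ᴺ ≤ 0.21 → 10⁻ᴺ ≤ 3.784e-06, so N ≥ 5.42.
So 6 decimal places suffice (0.0555 m); 5 would allow up to 0.555 m.

6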